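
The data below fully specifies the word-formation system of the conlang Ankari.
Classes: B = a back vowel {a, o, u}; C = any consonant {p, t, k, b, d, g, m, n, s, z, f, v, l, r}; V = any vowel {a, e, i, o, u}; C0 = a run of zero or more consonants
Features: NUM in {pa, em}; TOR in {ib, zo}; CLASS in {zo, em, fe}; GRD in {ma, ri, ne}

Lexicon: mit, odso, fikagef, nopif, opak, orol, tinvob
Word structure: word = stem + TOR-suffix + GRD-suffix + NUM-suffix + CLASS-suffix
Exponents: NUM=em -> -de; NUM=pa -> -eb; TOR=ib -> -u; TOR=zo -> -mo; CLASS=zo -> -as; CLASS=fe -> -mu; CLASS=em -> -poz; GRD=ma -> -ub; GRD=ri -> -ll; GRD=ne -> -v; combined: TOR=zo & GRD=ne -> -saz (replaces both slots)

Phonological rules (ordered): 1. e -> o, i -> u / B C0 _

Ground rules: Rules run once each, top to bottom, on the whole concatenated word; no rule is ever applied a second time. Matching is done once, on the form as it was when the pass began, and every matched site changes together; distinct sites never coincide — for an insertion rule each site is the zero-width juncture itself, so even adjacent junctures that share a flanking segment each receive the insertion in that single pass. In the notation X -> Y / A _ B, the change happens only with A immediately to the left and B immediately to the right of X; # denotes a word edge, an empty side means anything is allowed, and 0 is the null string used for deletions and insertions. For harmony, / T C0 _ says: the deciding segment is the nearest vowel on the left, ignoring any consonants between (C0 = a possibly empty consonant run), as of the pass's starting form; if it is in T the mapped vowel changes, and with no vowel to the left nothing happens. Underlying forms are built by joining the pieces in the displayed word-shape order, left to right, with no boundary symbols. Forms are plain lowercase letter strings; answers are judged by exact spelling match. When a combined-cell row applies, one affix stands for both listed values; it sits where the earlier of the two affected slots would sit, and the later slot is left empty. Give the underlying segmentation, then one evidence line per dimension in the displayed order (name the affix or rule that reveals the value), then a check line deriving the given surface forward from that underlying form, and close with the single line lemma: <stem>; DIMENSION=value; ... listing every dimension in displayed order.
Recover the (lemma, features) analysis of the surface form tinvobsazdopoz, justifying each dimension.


underlying: tinvob-saz-de-poz
NUM=em - signalled by the affix -de
TOR=zo - signalled by the combined affix row
CLASS=em - signalled by the affix -poz
GRD=ne - signalled by the combined affix row
check: tinvobsazdepoz -> tinvobsazdopoz
lemma: tinvob; NUM=em; TOR=zo; CLASS=em; GRD=ne


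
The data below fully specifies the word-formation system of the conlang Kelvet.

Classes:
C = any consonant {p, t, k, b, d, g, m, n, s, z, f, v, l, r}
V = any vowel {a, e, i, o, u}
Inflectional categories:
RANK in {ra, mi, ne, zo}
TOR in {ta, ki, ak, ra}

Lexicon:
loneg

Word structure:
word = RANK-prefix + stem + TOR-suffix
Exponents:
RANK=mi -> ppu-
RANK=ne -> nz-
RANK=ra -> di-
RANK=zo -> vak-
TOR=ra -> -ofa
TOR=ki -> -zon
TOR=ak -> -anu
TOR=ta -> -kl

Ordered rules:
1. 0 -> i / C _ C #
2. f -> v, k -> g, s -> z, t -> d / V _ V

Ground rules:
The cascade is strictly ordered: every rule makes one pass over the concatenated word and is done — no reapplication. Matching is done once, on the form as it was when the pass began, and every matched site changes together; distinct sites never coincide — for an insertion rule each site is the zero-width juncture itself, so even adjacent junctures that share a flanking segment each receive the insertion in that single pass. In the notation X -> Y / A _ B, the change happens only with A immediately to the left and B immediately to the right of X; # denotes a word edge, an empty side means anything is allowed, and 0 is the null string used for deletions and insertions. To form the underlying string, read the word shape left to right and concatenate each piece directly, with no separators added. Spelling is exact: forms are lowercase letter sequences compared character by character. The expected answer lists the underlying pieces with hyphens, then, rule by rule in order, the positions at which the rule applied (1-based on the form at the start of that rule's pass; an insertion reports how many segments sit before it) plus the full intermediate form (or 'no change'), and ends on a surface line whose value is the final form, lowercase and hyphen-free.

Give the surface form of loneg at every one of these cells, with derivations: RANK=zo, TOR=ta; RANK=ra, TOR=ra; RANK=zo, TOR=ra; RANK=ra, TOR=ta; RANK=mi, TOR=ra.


cell RANK=zo, TOR=ta:
underlying: vak-loneg-kl
1. 0 -> i / C _ C #: inserts after position(s) 9: vaklonegkil
2. f -> v, k -> g, s -> z, t -> d / V _ V: no change
surface: vaklonegkil

cell RANK=ra, TOR=ra:
underlying: di-loneg-ofa
1. 0 -> i / C _ C #: no change
2. f -> v, k -> g, s -> z, t -> d / V _ V: fires at position(s) 9: dilonegova
surface: dilonegova

cell RANK=zo, TOR=ra:
underlying: vak-loneg-ofa
1. 0 -> i / C _ C #: no change
2. f -> v, k -> g, s -> z, t -> d / V _ V: fires at position(s) 10: vaklonegova
surface: vaklonegova

cell RANK=ra, TOR=ta:
underlying: di-loneg-kl
1. 0 -> i / C _ C #: inserts after position(s) 8: dilonegkil
2. f -> v, k -> g, s -> z, t -> d / V _ V: no change
surface: dilonegkil

cell RANK=mi, TOR=ra:
underlying: ppu-loneg-ofa
1. 0 -> i / C _ C #: no change
2. f -> v, k -> g, s -> z, t -> d / V _ V: fires at position(s) 10: ppulonegova
surface: ppulonegova


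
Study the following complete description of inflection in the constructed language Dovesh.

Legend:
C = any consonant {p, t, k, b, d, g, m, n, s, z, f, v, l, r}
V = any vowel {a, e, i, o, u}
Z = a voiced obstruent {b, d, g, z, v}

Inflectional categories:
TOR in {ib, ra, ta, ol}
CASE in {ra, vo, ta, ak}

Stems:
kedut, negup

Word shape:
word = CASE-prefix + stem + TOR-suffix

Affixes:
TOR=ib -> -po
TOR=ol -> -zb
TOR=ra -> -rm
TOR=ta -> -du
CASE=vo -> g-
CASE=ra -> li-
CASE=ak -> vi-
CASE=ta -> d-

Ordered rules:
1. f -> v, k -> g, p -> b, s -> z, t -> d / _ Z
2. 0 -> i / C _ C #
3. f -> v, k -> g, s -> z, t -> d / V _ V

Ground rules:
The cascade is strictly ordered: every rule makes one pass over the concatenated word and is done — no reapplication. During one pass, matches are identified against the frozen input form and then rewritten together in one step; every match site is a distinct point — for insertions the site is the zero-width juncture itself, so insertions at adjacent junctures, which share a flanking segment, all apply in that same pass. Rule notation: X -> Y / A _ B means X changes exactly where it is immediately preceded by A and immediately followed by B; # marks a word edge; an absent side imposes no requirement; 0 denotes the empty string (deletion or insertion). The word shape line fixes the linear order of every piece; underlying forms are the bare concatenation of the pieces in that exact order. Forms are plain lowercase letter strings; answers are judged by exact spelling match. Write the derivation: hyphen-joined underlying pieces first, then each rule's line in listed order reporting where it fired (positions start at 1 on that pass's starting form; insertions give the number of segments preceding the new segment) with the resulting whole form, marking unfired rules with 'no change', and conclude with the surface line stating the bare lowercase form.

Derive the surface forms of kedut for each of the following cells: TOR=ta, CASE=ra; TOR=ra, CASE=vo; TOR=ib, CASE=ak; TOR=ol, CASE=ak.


cell TOR=ta, CASE=ra:
underlying: li-kedut-du
1. f -> v, k -> g, p -> b, s -> z, t -> d / _ Z: fires at position(s) 7: likeduddu
2. 0 -> i / C _ C #: no change
3. f -> v, k -> g, s -> z, t -> d / V _ V: fires at position(s) 3: ligeduddu
surface: ligeduddu

cell TOR=ra, CASE=vo:
underlying: g-kedut-rm
1. f -> v, k -> g, p -> b, s -> z, t -> d / _ Z: no change
2. 0 -> i / C _ C #: inserts after position(s) 7: gkedutrim
3. f -> v, k -> g, s -> z, t -> d / V _ V: no change
surface: gkedutrim

cell TOR=ib, CASE=ak:
underlying: vi-kedut-po
1. f -> v, k -> g, p -> b, s -> z, t -> d / _ Z: no change
2. 0 -> i / C _ C #: no change
3. f -> v, k -> g, s -> z, t -> d / V _ V: fires at position(s) 3: vigedutpo
surface: vigedutpo

cell TOR=ol, CASE=ak:
underlying: vi-kedut-zb
1. f -> v, k -> g, p -> b, s -> z, t -> d / _ Z: fires at position(s) 7: vikedudzb
2. 0 -> i / C _ C #: inserts after position(s) 8: vikedudzib
3. f -> v, k -> g, s -> z, t -> d / V _ V: fires at position(s) 3: vigedudzib
surface: vigedudzib


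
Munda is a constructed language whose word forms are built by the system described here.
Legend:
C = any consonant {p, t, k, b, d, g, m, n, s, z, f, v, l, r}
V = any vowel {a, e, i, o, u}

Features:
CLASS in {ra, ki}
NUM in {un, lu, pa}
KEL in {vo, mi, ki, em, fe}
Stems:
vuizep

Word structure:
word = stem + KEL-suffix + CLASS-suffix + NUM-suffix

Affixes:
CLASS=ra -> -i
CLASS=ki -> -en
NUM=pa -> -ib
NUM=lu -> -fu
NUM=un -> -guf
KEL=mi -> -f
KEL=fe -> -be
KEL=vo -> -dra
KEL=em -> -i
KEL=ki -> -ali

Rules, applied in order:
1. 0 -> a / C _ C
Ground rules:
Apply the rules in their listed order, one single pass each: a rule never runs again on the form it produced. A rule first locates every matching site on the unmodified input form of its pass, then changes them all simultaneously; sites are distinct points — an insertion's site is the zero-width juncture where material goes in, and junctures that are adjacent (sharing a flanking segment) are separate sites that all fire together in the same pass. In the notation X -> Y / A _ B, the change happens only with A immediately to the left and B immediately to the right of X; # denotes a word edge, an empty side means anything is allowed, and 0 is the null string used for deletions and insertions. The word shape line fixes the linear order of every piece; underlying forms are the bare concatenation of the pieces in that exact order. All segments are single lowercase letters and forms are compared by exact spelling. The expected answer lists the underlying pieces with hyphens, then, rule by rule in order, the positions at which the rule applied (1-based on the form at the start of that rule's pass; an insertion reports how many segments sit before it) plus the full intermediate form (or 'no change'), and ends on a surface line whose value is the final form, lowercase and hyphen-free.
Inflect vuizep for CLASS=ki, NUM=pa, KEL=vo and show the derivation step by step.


underlying: vuizep-dra-en-ib
1. 0 -> a / C _ C: inserts after position(s) 6, 7: vuizepadaraenib
surface: vuizepadaraenib


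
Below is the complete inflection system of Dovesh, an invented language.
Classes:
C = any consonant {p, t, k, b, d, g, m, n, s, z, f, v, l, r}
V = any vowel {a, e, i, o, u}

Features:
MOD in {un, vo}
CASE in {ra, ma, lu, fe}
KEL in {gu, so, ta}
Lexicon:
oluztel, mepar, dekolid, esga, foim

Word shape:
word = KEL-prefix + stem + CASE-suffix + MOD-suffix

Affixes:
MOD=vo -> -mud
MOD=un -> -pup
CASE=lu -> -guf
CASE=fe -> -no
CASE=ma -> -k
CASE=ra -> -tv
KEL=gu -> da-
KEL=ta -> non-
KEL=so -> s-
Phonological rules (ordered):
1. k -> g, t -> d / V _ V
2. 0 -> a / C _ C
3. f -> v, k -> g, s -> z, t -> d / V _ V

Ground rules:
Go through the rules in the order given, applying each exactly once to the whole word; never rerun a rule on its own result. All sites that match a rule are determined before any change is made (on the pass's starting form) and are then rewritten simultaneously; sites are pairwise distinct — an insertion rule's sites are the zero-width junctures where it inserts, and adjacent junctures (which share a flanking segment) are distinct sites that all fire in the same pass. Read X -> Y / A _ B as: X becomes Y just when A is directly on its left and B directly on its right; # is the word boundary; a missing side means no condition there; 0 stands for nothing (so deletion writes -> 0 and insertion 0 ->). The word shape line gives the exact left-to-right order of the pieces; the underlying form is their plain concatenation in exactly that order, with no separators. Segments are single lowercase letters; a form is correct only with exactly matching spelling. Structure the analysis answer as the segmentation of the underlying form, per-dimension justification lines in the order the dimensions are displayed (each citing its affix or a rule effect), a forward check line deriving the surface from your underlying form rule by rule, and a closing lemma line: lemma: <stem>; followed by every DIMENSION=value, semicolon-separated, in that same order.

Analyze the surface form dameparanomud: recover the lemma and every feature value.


underlying: da-mepar-no-mud
MOD=vo - signalled by the affix -mud
CASE=fe - signalled by the affix -no
KEL=gu - signalled by the affix da-
check: dameparnomud -> dameparnomud -> dameparanomud -> dameparanomud
lemma: mepar; MOD=vo; CASE=fe; KEL=gu


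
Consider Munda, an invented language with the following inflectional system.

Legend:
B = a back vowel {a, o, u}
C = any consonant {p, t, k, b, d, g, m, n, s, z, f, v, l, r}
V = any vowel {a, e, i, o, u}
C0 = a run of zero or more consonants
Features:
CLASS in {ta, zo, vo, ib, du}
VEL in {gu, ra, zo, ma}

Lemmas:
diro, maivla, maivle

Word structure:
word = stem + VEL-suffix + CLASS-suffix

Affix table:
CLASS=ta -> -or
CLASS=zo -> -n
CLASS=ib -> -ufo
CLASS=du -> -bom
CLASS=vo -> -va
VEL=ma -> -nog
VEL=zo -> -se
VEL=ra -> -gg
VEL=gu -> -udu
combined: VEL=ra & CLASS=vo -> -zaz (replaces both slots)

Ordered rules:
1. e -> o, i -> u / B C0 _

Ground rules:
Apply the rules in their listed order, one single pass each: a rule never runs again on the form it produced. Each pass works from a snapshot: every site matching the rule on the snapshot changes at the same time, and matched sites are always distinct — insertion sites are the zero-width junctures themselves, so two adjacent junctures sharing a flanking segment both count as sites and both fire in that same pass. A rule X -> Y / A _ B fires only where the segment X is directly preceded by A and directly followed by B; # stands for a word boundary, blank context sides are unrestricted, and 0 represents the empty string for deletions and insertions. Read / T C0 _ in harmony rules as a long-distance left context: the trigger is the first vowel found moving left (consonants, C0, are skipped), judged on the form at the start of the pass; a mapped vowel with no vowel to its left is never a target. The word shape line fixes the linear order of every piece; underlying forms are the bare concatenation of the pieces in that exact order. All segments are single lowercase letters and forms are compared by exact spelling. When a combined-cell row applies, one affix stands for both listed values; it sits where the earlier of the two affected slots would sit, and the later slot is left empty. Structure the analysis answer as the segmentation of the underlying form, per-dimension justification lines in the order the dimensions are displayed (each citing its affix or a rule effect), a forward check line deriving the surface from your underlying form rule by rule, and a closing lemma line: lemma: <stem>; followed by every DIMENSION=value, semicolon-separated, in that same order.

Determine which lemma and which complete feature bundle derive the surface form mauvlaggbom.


underlying: maivla-gg-bom
CLASS=du - signalled by the affix -bom
VEL=ra - signalled by the affix -gg
check: maivlaggbom -> mauvlaggbom
lemma: maivla; CLASS=du; VEL=ra


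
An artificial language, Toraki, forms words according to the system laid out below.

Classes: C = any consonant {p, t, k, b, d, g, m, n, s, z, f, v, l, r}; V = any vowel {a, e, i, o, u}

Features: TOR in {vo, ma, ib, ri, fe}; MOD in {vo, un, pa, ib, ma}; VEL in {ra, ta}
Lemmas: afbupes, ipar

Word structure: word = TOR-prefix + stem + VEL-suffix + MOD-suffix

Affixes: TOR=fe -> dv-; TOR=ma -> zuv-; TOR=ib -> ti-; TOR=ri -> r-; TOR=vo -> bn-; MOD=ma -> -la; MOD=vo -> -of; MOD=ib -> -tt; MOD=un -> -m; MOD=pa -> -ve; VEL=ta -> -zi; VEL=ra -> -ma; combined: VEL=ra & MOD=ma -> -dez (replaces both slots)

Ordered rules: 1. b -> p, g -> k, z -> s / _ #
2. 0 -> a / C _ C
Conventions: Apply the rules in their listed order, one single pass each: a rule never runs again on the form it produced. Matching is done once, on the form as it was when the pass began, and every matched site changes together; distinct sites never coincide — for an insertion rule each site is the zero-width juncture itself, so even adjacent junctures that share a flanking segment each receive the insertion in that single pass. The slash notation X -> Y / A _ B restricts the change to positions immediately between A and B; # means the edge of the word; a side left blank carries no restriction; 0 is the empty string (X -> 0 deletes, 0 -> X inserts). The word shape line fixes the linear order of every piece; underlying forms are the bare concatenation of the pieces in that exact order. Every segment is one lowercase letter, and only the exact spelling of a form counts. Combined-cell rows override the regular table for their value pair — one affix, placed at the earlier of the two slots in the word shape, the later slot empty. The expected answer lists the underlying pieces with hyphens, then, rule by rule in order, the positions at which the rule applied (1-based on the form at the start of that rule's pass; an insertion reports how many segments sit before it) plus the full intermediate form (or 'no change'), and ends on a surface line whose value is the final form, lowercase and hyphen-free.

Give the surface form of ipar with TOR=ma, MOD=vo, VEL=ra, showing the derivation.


underlying: zuv-ipar-ma-of
1. b -> p, g -> k, z -> s / _ #: no change
2. 0 -> a / C _ C: inserts after position(s) 7: zuviparamaof
surface: zuviparamaof


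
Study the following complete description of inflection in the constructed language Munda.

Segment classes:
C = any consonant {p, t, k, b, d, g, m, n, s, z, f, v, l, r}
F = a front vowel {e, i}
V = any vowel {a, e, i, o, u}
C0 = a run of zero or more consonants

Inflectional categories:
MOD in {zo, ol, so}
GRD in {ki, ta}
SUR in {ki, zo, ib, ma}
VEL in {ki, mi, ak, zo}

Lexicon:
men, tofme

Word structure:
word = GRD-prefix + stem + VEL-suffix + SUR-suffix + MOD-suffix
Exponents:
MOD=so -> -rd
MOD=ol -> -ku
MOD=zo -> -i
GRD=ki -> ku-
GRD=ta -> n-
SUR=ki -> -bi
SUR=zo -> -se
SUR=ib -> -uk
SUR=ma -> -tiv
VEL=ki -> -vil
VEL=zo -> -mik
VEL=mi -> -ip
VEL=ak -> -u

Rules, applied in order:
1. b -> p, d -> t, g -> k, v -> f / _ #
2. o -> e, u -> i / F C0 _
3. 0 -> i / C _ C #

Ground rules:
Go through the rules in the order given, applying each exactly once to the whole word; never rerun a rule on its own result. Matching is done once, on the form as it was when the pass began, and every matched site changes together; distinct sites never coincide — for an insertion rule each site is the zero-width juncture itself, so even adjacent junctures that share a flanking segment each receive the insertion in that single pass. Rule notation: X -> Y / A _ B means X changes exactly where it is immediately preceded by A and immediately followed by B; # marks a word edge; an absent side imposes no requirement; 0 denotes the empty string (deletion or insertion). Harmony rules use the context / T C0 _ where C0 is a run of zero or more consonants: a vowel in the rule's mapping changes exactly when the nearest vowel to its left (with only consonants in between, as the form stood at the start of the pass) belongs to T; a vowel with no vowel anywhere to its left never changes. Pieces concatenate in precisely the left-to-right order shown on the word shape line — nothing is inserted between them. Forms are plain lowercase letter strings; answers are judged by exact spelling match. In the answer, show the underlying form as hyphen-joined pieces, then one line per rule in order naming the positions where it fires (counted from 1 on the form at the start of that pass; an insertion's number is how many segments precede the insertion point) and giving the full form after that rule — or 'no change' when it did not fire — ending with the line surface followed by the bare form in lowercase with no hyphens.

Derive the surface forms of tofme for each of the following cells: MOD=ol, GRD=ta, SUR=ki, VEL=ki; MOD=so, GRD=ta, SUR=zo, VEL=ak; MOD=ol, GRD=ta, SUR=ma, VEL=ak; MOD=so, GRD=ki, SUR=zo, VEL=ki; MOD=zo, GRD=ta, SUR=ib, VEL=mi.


cell MOD=ol, GRD=ta, SUR=ki, VEL=ki:
underlying: n-tofme-vil-bi-ku
1. b -> p, d -> t, g -> k, v -> f / _ #: no change
2. o -> e, u -> i / F C0 _: fires at position(s) 13: ntofmevilbiki
3. 0 -> i / C _ C #: no change
surface: ntofmevilbiki

cell MOD=so, GRD=ta, SUR=zo, VEL=ak:
underlying: n-tofme-u-se-rd
1. b -> p, d -> t, g -> k, v -> f / _ #: fires at position(s) 11: ntofmeusert
2. o -> e, u -> i / F C0 _: fires at position(s) 7: ntofmeisert
3. 0 -> i / C _ C #: inserts after position(s) 10: ntofmeiserit
surface: ntofmeiserit

cell MOD=ol, GRD=ta, SUR=ma, VEL=ak:
underlying: n-tofme-u-tiv-ku
1. b -> p, d -> t, g -> k, v -> f / _ #: no change
2. o -> e, u -> i / F C0 _: fires at position(s) 7, 12: ntofmeitivki
3. 0 -> i / C _ C #: no change
surface: ntofmeitivki

cell MOD=so, GRD=ki, SUR=zo, VEL=ki:
underlying: ku-tofme-vil-se-rd
1. b -> p, d -> t, g -> k, v -> f / _ #: fires at position(s) 14: kutofmevilsert
2. o -> e, u -> i / F C0 _: no change
3. 0 -> i / C _ C #: inserts after position(s) 13: kutofmevilserit
surface: kutofmevilserit

cell MOD=zo, GRD=ta, SUR=ib, VEL=mi:
underlying: n-tofme-ip-uk-i
1. b -> p, d -> t, g -> k, v -> f / _ #: no change
2. o -> e, u -> i / F C0 _: fires at position(s) 9: ntofmeipiki
3. 0 -> i / C _ C #: no change
surface: ntofmeipiki


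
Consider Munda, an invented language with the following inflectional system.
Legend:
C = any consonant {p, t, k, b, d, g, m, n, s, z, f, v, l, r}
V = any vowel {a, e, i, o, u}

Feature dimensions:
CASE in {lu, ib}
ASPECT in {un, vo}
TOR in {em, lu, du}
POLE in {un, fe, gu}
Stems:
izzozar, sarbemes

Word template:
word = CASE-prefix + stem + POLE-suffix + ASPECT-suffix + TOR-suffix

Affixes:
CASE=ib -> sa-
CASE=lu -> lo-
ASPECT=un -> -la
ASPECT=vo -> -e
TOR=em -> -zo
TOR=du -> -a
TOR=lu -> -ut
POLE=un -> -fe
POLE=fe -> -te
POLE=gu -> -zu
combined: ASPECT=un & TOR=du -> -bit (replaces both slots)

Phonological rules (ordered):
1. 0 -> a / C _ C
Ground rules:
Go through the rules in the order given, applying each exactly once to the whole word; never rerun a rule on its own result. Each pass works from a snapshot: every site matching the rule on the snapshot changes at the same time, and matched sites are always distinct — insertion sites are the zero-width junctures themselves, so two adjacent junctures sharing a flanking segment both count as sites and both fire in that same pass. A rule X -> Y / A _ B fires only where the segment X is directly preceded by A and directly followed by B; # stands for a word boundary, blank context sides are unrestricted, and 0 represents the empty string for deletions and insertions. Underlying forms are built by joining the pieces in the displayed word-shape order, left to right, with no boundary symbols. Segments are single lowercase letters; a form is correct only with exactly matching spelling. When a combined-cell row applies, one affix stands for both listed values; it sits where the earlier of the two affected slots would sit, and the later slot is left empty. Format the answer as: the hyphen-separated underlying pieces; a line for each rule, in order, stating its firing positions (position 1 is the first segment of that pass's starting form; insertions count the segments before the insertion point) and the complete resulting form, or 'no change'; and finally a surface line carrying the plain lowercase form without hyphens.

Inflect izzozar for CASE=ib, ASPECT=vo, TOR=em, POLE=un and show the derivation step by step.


underlying: sa-izzozar-fe-e-zo
1. 0 -> a / C _ C: inserts after position(s) 4, 9: saizazozarafeezo
surface: saizazozarafeezo


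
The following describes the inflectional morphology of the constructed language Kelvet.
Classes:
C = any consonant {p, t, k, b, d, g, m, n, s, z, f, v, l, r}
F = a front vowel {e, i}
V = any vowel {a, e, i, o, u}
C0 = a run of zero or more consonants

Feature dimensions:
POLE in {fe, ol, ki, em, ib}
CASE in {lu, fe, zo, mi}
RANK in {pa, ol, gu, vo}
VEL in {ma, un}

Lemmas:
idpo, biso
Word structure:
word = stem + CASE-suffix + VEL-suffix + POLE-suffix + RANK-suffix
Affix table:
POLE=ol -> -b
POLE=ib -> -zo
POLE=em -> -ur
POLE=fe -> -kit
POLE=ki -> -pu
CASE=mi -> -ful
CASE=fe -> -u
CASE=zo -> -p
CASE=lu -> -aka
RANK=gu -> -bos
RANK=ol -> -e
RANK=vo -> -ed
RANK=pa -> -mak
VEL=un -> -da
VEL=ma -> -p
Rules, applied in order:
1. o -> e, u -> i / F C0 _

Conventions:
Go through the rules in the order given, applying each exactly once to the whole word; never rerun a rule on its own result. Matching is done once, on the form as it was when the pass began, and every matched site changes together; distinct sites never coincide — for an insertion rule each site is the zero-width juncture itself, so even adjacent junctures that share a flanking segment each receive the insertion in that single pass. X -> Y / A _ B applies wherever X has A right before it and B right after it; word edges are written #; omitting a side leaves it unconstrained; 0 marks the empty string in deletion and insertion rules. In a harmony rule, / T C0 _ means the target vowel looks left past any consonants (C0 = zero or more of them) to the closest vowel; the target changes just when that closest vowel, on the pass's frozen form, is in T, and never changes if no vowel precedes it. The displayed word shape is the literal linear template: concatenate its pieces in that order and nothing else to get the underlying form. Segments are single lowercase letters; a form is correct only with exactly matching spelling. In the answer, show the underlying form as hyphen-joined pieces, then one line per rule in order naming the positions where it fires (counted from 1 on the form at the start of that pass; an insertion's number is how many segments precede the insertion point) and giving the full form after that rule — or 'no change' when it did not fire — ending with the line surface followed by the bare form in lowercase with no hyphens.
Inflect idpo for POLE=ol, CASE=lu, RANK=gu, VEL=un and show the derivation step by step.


underlying: idpo-aka-da-b-bos
1. o -> e, u -> i / F C0 _: fires at position(s) 4: idpeakadabbos
surface: idpeakadabbos


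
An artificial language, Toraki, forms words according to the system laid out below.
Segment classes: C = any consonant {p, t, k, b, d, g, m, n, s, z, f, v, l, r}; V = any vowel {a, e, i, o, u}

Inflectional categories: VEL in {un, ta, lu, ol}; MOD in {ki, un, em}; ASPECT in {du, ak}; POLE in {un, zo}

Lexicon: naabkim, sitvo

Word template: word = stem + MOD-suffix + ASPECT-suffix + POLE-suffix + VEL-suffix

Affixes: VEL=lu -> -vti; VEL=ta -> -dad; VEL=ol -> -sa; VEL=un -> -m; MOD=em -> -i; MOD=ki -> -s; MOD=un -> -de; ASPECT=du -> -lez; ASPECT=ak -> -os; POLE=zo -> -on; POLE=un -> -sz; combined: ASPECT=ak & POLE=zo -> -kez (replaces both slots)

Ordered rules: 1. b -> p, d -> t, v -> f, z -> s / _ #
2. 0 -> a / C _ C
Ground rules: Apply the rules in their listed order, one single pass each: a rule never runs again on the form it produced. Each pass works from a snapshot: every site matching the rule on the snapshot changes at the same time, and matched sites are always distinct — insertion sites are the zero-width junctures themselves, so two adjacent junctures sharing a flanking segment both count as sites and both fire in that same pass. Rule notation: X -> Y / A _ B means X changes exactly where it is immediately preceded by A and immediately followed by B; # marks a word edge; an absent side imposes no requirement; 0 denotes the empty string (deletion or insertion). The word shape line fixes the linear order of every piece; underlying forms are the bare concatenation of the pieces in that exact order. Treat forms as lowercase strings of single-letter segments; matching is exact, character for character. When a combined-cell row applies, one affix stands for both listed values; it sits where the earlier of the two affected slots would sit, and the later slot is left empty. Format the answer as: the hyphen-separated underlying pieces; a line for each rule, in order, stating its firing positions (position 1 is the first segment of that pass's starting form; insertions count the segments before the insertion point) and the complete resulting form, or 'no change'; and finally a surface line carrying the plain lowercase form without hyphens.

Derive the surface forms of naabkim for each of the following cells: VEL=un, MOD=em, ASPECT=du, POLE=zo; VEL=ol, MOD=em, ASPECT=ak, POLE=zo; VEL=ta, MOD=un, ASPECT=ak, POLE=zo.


cell VEL=un, MOD=em, ASPECT=du, POLE=zo:
underlying: naabkim-i-lez-on-m
1. b -> p, d -> t, v -> f, z -> s / _ #: no change
2. 0 -> a / C _ C: inserts after position(s) 4, 13: naabakimilezonam
surface: naabakimilezonam

cell VEL=ol, MOD=em, ASPECT=ak, POLE=zo:
underlying: naabkim-i-kez-sa
1. b -> p, d -> t, v -> f, z -> s / _ #: no change
2. 0 -> a / C _ C: inserts after position(s) 4, 11: naabakimikezasa
surface: naabakimikezasa

cell VEL=ta, MOD=un, ASPECT=ak, POLE=zo:
underlying: naabkim-de-kez-dad
1. b -> p, d -> t, v -> f, z -> s / _ #: fires at position(s) 15: naabkimdekezdat
2. 0 -> a / C _ C: inserts after position(s) 4, 7, 12: naabakimadekezadat
surface: naabakimadekezadat


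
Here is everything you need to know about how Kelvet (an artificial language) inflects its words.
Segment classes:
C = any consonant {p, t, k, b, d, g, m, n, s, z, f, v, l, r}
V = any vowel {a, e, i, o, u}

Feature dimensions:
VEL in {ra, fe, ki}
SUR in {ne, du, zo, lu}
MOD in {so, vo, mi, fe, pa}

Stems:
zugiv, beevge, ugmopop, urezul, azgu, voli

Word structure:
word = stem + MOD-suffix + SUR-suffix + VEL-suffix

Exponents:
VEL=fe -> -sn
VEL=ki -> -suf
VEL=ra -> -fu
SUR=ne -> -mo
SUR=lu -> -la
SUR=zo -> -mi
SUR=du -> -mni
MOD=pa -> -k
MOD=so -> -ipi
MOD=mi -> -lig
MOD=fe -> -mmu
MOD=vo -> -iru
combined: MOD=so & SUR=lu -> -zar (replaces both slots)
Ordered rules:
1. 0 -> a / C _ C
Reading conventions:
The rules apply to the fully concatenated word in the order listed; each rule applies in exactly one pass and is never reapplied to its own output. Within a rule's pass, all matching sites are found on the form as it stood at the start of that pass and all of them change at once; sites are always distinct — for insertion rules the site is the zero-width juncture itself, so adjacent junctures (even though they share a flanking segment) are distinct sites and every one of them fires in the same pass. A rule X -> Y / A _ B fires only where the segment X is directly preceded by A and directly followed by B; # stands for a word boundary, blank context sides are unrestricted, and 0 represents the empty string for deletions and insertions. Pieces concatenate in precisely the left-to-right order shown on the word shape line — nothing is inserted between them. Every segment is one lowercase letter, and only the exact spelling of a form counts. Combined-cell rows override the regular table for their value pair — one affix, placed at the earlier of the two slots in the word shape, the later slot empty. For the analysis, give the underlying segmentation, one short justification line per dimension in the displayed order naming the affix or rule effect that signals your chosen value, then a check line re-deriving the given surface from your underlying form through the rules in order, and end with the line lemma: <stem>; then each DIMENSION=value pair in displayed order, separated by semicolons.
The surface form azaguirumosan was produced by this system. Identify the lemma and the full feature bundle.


underlying: azgu-iru-mo-sn
VEL=fe - signalled by the affix -sn
SUR=ne - signalled by the affix -mo
MOD=vo - signalled by the affix -iru
check: azguirumosn -> azaguirumosan
lemma: azgu; VEL=fe; SUR=ne; MOD=vo


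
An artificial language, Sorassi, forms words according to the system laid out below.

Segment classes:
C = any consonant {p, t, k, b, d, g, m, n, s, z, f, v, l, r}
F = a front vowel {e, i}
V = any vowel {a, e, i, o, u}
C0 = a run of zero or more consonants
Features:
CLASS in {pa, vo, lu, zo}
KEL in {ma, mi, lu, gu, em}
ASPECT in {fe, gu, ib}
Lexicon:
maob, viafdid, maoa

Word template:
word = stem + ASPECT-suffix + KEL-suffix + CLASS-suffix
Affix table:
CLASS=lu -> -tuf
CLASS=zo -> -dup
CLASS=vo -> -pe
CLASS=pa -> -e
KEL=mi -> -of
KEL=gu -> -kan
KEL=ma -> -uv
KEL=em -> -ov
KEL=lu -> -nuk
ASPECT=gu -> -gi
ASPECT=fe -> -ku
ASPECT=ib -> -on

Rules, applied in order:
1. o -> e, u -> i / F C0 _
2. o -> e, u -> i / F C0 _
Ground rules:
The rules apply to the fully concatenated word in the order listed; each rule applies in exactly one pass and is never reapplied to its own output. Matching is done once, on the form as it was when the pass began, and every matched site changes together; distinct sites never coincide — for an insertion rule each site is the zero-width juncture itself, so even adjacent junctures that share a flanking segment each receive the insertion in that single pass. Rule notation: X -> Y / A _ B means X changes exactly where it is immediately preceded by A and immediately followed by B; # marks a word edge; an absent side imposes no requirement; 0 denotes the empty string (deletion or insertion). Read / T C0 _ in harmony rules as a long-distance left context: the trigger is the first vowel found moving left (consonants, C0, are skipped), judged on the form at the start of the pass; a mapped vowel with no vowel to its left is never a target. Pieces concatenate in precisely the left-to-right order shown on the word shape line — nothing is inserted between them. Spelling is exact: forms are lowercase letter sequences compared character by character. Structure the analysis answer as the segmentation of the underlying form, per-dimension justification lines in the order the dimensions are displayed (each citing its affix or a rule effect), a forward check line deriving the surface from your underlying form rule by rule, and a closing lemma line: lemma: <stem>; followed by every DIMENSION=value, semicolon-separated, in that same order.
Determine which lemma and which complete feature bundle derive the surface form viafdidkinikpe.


underlying: viafdid-ku-nuk-pe
CLASS=vo - signalled by the affix -pe
KEL=lu - signalled by the affix -nuk
ASPECT=fe - signalled by the affix -ku
check: viafdidkunukpe -> viafdidkinukpe -> viafdidkinikpe
lemma: viafdid; CLASS=vo; KEL=lu; ASPECT=fe


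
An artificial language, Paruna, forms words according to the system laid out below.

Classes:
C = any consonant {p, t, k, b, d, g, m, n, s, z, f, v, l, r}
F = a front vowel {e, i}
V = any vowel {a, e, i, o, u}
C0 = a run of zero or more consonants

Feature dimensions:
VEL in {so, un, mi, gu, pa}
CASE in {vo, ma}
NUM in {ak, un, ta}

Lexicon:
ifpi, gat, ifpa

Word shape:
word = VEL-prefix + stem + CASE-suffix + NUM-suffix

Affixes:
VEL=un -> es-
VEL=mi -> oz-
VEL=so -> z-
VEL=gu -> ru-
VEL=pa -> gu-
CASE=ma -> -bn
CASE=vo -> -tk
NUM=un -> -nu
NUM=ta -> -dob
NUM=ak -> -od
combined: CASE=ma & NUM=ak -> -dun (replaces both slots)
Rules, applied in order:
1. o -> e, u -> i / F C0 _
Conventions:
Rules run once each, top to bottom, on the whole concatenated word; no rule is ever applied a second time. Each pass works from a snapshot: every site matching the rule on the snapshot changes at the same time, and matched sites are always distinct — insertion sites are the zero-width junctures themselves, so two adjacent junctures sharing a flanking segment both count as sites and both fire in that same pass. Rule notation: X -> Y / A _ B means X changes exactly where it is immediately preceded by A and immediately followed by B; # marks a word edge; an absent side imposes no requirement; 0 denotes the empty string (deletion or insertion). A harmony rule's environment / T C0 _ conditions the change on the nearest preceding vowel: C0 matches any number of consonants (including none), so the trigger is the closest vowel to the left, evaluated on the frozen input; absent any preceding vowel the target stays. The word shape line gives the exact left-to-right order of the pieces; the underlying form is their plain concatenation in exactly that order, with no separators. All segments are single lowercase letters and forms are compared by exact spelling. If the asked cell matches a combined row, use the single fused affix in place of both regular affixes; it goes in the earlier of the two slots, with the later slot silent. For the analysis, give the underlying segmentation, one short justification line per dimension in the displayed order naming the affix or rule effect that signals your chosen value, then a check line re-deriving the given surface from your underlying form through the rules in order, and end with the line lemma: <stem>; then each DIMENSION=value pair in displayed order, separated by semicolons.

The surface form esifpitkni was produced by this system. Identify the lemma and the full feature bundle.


underlying: es-ifpi-tk-nu
VEL=un - signalled by the affix es-
CASE=vo - signalled by the affix -tk
NUM=un - signalled by the affix -nu
check: esifpitknu -> esifpitkni
lemma: ifpi; VEL=un; CASE=vo; NUM=un


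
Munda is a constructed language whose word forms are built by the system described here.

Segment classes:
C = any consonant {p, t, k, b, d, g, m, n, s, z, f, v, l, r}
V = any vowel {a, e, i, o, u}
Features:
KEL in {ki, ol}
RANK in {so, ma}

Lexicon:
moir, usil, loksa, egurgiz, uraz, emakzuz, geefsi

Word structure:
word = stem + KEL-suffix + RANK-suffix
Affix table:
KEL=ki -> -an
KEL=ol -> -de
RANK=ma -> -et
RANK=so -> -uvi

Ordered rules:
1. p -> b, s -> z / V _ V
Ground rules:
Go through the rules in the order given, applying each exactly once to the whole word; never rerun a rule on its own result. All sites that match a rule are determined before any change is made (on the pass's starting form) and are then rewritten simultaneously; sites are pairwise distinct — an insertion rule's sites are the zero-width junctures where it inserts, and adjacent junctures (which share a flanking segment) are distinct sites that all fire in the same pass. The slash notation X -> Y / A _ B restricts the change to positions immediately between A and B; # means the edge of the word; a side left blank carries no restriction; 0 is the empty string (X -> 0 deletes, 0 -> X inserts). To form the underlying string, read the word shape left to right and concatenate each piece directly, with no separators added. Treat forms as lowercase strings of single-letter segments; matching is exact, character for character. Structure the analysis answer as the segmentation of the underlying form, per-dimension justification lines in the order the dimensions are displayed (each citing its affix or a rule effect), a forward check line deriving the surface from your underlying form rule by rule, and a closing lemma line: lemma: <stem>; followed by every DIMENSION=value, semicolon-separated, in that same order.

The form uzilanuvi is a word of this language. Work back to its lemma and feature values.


underlying: usil-an-uvi
KEL=ki - signalled by the affix -an
RANK=so - signalled by the affix -uvi
check: usilanuvi -> uzilanuvi
lemma: usil; KEL=ki; RANK=so


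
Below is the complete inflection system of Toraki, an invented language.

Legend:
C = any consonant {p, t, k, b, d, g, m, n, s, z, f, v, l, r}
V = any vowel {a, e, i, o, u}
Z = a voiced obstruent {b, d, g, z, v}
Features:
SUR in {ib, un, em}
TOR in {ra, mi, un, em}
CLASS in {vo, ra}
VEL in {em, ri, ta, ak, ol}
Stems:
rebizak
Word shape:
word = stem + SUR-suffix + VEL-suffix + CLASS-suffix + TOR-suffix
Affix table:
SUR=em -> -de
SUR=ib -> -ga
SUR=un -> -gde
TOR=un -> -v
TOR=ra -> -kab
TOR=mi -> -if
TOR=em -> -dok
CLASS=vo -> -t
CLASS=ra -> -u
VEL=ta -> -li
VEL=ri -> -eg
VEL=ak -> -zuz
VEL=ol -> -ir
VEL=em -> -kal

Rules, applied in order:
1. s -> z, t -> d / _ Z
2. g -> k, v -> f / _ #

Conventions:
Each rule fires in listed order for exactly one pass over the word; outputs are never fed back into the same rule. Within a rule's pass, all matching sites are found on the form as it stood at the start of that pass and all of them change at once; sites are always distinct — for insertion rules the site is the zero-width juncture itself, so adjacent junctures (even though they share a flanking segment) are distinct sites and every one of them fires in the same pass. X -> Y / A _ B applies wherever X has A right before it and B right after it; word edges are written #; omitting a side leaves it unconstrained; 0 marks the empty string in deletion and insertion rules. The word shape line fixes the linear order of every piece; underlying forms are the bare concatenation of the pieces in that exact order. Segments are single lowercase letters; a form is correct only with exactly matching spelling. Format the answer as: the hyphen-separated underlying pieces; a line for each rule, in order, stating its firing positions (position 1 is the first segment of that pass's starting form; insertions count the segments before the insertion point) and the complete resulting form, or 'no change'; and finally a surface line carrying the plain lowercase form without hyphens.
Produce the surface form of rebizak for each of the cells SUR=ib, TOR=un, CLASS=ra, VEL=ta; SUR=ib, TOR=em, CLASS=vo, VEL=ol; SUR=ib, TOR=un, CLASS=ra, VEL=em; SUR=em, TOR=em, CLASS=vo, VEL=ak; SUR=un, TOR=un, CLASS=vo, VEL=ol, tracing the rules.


cell SUR=ib, TOR=un, CLASS=ra, VEL=ta:
underlying: rebizak-ga-li-u-v
1. s -> z, t -> d / _ Z: no change
2. g -> k, v -> f / _ #: fires at position(s) 13: rebizakgaliuf
surface: rebizakgaliuf

cell SUR=ib, TOR=em, CLASS=vo, VEL=ol:
underlying: rebizak-ga-ir-t-dok
1. s -> z, t -> d / _ Z: fires at position(s) 12: rebizakgairddok
2. g -> k, v -> f / _ #: no change
surface: rebizakgairddok

cell SUR=ib, TOR=un, CLASS=ra, VEL=em:
underlying: rebizak-ga-kal-u-v
1. s -> z, t -> d / _ Z: no change
2. g -> k, v -> f / _ #: fires at position(s) 14: rebizakgakaluf
surface: rebizakgakaluf

cell SUR=em, TOR=em, CLASS=vo, VEL=ak:
underlying: rebizak-de-zuz-t-dok
1. s -> z, t -> d / _ Z: fires at position(s) 13: rebizakdezuzddok
2. g -> k, v -> f / _ #: no change
surface: rebizakdezuzddok

cell SUR=un, TOR=un, CLASS=vo, VEL=ol:
underlying: rebizak-gde-ir-t-v
1. s -> z, t -> d / _ Z: fires at position(s) 13: rebizakgdeirdv
2. g -> k, v -> f / _ #: fires at position(s) 14: rebizakgdeirdf
surface: rebizakgdeirdf
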